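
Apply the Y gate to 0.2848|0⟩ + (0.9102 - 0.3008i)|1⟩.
(-0.3008 - 0.9102i)|0⟩ + 0.2848i|1⟩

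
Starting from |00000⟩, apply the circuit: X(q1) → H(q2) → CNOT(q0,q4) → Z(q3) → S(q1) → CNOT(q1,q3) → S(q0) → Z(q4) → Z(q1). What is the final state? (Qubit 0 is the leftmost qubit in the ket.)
-(1/√2)i|01010⟩ - (1/√2)i|01110⟩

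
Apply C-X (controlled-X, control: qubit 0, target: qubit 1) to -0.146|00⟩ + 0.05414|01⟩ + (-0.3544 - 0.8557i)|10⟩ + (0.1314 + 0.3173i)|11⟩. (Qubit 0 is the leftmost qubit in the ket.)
-0.146|00⟩ + 0.05414|01⟩ + (0.1314 + 0.3173i)|10⟩ + (-0.3544 - 0.8557i)|11⟩

C-X leaves the control-|0⟩ kets |00⟩, |01⟩ unchanged and applies X to qubit 1 on the control-|1⟩ pair (|10⟩, |11⟩).
X = [[0, 1], [1, 0]].
With a = amp(|10⟩) = (-0.3544 - 0.8557i) and b = amp(|11⟩) = (0.1314 + 0.3173i):
new amp(|10⟩) = (1)·b = (0.1314 + 0.3173i)
new amp(|11⟩) = (1)·a = (-0.3544 - 0.8557i)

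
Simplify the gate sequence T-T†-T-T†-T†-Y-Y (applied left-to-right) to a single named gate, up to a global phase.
T†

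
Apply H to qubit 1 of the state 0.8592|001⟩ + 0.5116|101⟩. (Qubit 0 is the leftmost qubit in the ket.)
0.6075|001⟩ + 0.6075|011⟩ + 0.3618|101⟩ + 0.3618|111⟩

H on qubit 1 mixes each pair of kets that differ only in qubit 1: amplitudes (a, b) of (|…0…⟩, |…1…⟩) become ((a + b)/√2, (a − b)/√2). Kets absent from the input have amplitude 0.
(|001⟩, |011⟩): (a, b) = (0.8592, 0) → (0.6075, 0.6075)
(|101⟩, |111⟩): (a, b) = (0.5116, 0) → (0.3618, 0.3618)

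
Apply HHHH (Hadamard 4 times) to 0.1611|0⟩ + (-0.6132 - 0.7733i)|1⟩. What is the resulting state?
0.1611|0⟩ + (-0.6132 - 0.7733i)|1⟩

H² = I, so an even number of Hadamards cancels: H^4 = I and the state is unchanged.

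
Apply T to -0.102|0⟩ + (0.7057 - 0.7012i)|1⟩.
-0.102|0⟩ + (0.9948 + 0.003182i)|1⟩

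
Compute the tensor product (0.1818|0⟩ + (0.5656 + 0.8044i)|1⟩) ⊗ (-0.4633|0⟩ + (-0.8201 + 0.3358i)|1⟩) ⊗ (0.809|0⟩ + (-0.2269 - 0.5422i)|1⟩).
-0.06814|000⟩ + (0.01911 + 0.04567i)|001⟩ + (-0.1206 + 0.04939i)|010⟩ + (0.06693 + 0.06699i)|011⟩ + (-0.212 - 0.3015i)|100⟩ + (-0.1426 + 0.2266i)|101⟩ + (-0.5938 - 0.38i)|110⟩ + (-0.08817 + 0.5045i)|111⟩

amp(|b₁b₂…⟩) = product of the factor amplitudes for bits b₁, b₂, …; only kets whose every factor amplitude is nonzero survive.
|000⟩: (0.1818)(-0.4633)(0.809) = -0.06814
|001⟩: (0.1818)(-0.4633)(-0.2269 - 0.5422i) = (0.01911 + 0.04567i)
|010⟩: (0.1818)(-0.8201 + 0.3358i)(0.809) = (-0.1206 + 0.04939i)
|011⟩: (0.1818)(-0.8201 + 0.3358i)(-0.2269 - 0.5422i) = (0.06693 + 0.06699i)
|100⟩: (0.5656 + 0.8044i)(-0.4633)(0.809) = (-0.212 - 0.3015i)
|101⟩: (0.5656 + 0.8044i)(-0.4633)(-0.2269 - 0.5422i) = (-0.1426 + 0.2266i)
|110⟩: (0.5656 + 0.8044i)(-0.8201 + 0.3358i)(0.809) = (-0.5938 - 0.38i)
|111⟩: (0.5656 + 0.8044i)(-0.8201 + 0.3358i)(-0.2269 - 0.5422i) = (-0.08817 + 0.5045i)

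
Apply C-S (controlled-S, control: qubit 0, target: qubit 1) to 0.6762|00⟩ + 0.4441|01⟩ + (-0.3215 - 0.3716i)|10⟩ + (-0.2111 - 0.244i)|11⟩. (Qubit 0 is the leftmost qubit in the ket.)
0.6762|00⟩ + 0.4441|01⟩ + (-0.3215 - 0.3716i)|10⟩ + (0.244 - 0.2111i)|11⟩

C-S leaves the control-|0⟩ kets |00⟩, |01⟩ unchanged and applies S to qubit 1 on the control-|1⟩ pair (|10⟩, |11⟩).
S = [[1, 0], [0, i]].
With a = amp(|10⟩) = (-0.3215 - 0.3716i) and b = amp(|11⟩) = (-0.2111 - 0.244i):
new amp(|10⟩) = (1)·a = (-0.3215 - 0.3716i)
new amp(|11⟩) = (i)·b = (0.244 - 0.2111i)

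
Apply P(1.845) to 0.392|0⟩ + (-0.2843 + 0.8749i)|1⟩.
0.392|0⟩ + (-0.7652 - 0.5106i)|1⟩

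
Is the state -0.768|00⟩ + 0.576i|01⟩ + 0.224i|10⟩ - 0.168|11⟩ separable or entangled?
Entangled

Writing the state as a|00⟩ + b|01⟩ + c|10⟩ + d|11⟩, it is a product state iff ad − bc = 0.
Here (a, b, c, d) = (-0.768, 0.576i, 0.224i, -0.168): ad − bc = (-0.768)(-0.168) − (0.576i)(0.224i) = 0.258 ≠ 0, so the state is entangled.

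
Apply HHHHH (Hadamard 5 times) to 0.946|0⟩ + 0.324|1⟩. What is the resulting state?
0.898|0⟩ + 0.4398|1⟩

H² = I, so H^5 = H: a single Hadamard. With (a, b) = (0.946, 0.324), H gives ((a + b)/√2, (a − b)/√2) = (0.898, 0.4398).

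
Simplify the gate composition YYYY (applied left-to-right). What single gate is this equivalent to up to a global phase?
I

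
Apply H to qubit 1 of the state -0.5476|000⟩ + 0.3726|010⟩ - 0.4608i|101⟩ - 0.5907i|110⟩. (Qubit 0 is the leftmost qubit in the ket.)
-0.1237|000⟩ - 0.6507|010⟩ - 0.4177i|100⟩ - 0.3258i|101⟩ + 0.4177i|110⟩ - 0.3258i|111⟩

H on qubit 1 mixes each pair of kets that differ only in qubit 1: amplitudes (a, b) of (|…0…⟩, |…1…⟩) become ((a + b)/√2, (a − b)/√2). Kets absent from the input have amplitude 0.
(|000⟩, |010⟩): (a, b) = (-0.5476, 0.3726) → (-0.1237, -0.6507)
(|100⟩, |110⟩): (a, b) = (0, -0.5907i) → (-0.4177i, 0.4177i)
(|101⟩, |111⟩): (a, b) = (-0.4608i, 0) → (-0.3258i, -0.3258i)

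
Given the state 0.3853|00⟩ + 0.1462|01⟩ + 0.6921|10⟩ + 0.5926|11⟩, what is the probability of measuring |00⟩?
0.1485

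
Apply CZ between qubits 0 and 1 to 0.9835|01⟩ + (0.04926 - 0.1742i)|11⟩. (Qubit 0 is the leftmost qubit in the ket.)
0.9835|01⟩ + (-0.04926 + 0.1742i)|11⟩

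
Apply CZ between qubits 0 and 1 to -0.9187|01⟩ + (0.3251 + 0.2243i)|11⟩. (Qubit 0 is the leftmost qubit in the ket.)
-0.9187|01⟩ + (-0.3251 - 0.2243i)|11⟩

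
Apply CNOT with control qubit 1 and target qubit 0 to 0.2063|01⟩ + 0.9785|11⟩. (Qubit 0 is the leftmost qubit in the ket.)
0.9785|01⟩ + 0.2063|11⟩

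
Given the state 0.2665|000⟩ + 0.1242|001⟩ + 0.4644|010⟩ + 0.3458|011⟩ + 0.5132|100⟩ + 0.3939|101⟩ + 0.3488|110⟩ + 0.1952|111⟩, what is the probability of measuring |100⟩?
0.2634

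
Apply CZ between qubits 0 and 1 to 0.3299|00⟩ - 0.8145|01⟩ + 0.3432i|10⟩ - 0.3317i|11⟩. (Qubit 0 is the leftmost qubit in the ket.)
0.3299|00⟩ - 0.8145|01⟩ + 0.3432i|10⟩ + 0.3317i|11⟩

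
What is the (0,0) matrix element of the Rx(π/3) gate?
0.866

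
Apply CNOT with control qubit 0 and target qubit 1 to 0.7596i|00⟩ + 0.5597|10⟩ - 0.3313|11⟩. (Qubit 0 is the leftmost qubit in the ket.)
0.7596i|00⟩ - 0.3313|10⟩ + 0.5597|11⟩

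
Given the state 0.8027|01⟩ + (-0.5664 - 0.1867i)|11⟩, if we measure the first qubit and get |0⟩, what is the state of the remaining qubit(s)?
|1⟩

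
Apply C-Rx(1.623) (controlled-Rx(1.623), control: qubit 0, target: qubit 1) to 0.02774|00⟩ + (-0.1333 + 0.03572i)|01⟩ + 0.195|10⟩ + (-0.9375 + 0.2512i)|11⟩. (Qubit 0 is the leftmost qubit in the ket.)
0.02774|00⟩ + (-0.1333 + 0.03572i)|01⟩ + (0.3164 + 0.68i)|10⟩ + (-0.6454 + 0.03149i)|11⟩

C-Rx(1.623) leaves the control-|0⟩ kets |00⟩, |01⟩ unchanged and applies Rx(1.623) to qubit 1 on the control-|1⟩ pair (|10⟩, |11⟩).
Rx(1.623) = [[cos(θ/2), −i·sin(θ/2)], [−i·sin(θ/2), cos(θ/2)]]; θ = 1.623, cos(θ/2) ≈ 0.688411, sin(θ/2) ≈ 0.725321.
With a = amp(|10⟩) = 0.195 and b = amp(|11⟩) = (-0.9375 + 0.2512i):
new amp(|10⟩) = (0.688411)·a + (-0.725321i)·b = (0.3164 + 0.68i)
new amp(|11⟩) = (-0.725321i)·a + (0.688411)·b = (-0.6454 + 0.03149i)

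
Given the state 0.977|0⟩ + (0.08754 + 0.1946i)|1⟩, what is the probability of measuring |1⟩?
0.04553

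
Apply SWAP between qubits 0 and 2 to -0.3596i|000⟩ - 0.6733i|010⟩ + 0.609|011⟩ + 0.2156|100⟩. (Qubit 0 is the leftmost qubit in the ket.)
-0.3596i|000⟩ + 0.2156|001⟩ - 0.6733i|010⟩ + 0.609|110⟩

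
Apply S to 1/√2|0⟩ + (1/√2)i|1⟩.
1/√2|0⟩ - 1/√2|1⟩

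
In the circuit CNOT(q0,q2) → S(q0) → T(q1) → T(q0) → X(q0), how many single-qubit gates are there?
4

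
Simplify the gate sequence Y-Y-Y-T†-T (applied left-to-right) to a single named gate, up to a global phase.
Y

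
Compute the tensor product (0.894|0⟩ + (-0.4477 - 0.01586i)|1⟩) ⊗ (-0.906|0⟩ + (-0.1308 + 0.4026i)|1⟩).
-0.81|00⟩ + (-0.1169 + 0.3599i)|01⟩ + (0.4056 + 0.01437i)|10⟩ + (0.06494 - 0.1782i)|11⟩

amp(|b₁b₂…⟩) = product of the factor amplitudes for bits b₁, b₂, …; only kets whose every factor amplitude is nonzero survive.
|00⟩: (0.894)(-0.906) = -0.81
|01⟩: (0.894)(-0.1308 + 0.4026i) = (-0.1169 + 0.3599i)
|10⟩: (-0.4477 - 0.01586i)(-0.906) = (0.4056 + 0.01437i)
|11⟩: (-0.4477 - 0.01586i)(-0.1308 + 0.4026i) = (0.06494 - 0.1782i)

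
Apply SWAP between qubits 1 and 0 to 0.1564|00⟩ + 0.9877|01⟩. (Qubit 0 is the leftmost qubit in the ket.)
0.1564|00⟩ + 0.9877|10⟩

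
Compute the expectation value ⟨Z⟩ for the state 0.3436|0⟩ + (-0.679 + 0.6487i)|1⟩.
-0.7638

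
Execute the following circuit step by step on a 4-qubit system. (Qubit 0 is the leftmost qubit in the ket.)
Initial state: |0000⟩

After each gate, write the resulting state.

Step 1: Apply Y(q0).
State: i|1000⟩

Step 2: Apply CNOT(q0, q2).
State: i|1010⟩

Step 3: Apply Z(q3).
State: i|1010⟩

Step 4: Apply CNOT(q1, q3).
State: i|1010⟩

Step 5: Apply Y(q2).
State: |1000⟩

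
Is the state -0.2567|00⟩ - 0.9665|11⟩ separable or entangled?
Entangled

Writing the state as a|00⟩ + b|01⟩ + c|10⟩ + d|11⟩, it is a product state iff ad − bc = 0.
Here (a, b, c, d) = (-0.2567, 0, 0, -0.9665): ad − bc = (-0.2567)(-0.9665) − (0)(0) = 0.2481 ≠ 0, so the state is entangled.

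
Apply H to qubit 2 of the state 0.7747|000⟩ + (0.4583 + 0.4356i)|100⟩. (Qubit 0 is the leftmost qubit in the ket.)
0.5478|000⟩ + 0.5478|001⟩ + (0.3241 + 0.308i)|100⟩ + (0.3241 + 0.308i)|101⟩

H on qubit 2 mixes each pair of kets that differ only in qubit 2: amplitudes (a, b) of (|…0…⟩, |…1…⟩) become ((a + b)/√2, (a − b)/√2). Kets absent from the input have amplitude 0.
(|000⟩, |001⟩): (a, b) = (0.7747, 0) → (0.5478, 0.5478)
(|100⟩, |101⟩): (a, b) = ((0.4583 + 0.4356i), 0) → ((0.3241 + 0.308i), (0.3241 + 0.308i))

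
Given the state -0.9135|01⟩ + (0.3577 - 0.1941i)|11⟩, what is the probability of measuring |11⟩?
0.1656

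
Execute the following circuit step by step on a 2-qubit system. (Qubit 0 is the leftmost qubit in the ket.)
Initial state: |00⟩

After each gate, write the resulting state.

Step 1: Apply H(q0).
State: 1/√2|00⟩ + 1/√2|10⟩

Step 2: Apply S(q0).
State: 1/√2|00⟩ + (1/√2)i|10⟩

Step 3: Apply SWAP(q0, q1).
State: 1/√2|00⟩ + (1/√2)i|01⟩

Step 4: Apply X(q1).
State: (1/√2)i|00⟩ + 1/√2|01⟩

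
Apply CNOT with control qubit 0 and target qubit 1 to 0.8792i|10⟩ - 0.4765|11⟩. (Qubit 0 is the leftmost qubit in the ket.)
-0.4765|10⟩ + 0.8792i|11⟩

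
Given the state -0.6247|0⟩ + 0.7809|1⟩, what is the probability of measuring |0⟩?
0.3903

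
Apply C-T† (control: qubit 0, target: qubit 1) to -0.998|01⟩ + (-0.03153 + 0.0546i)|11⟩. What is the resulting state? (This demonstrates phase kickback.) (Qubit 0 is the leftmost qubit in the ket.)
-0.998|01⟩ + (0.01631 + 0.0609i)|11⟩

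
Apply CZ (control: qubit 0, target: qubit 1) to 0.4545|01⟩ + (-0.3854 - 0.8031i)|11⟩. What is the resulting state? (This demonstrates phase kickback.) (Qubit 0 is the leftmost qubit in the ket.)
0.4545|01⟩ + (0.3854 + 0.8031i)|11⟩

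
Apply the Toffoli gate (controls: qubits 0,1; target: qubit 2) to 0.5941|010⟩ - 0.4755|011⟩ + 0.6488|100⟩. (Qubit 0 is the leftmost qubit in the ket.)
0.5941|010⟩ - 0.4755|011⟩ + 0.6488|100⟩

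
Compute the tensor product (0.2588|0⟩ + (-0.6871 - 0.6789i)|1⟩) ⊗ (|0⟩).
0.2588|00⟩ + (-0.6871 - 0.6789i)|10⟩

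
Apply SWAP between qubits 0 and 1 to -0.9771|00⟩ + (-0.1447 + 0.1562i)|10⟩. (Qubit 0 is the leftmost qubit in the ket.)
-0.9771|00⟩ + (-0.1447 + 0.1562i)|01⟩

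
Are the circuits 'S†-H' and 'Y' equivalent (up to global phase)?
No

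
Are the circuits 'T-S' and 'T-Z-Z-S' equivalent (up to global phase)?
Yes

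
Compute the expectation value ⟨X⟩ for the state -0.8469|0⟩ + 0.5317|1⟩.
-0.9006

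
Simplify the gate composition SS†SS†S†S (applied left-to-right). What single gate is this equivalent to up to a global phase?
I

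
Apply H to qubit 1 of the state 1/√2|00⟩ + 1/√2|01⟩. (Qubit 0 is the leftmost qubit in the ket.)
|00⟩

H on qubit 1 mixes each pair of kets that differ only in qubit 1: amplitudes (a, b) of (|…0…⟩, |…1…⟩) become ((a + b)/√2, (a − b)/√2). Kets absent from the input have amplitude 0.
(|00⟩, |01⟩): (a, b) = (1/√2, 1/√2) → (1, 0)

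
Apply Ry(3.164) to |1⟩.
-0.9999|0⟩ - 0.0112|1⟩

Ry(3.164) = [[cos(θ/2), −sin(θ/2)], [sin(θ/2), cos(θ/2)]]; θ = 3.164, cos(θ/2) ≈ -0.0112034, sin(θ/2) ≈ 0.999937.
With a = amp(|0⟩) = 0 and b = amp(|1⟩) = 1:
new amp(|0⟩) = (-0.0112034)·a + (-0.999937)·b = -0.9999
new amp(|1⟩) = (0.999937)·a + (-0.0112034)·b = -0.0112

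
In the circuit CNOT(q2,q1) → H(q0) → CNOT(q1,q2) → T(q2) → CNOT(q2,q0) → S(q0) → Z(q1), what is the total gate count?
7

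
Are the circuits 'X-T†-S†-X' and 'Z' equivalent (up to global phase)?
No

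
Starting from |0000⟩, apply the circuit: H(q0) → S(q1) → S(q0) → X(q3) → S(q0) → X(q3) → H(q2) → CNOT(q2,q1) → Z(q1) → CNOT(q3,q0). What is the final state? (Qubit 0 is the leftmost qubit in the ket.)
1/2|0000⟩ - 1/2|0110⟩ - 1/2|1000⟩ + 1/2|1110⟩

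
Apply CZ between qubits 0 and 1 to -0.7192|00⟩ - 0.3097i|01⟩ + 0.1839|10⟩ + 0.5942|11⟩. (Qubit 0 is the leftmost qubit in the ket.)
-0.7192|00⟩ - 0.3097i|01⟩ + 0.1839|10⟩ - 0.5942|11⟩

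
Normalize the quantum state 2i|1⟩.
i|1⟩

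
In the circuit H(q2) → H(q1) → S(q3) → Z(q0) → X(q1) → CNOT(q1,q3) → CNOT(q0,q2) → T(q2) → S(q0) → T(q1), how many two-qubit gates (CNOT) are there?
2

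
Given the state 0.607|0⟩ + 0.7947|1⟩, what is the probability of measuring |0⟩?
0.3684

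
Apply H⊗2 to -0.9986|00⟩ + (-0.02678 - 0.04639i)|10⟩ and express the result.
(-0.5127 - 0.0232i)|00⟩ + (-0.5127 - 0.0232i)|01⟩ + (-0.4859 + 0.0232i)|10⟩ + (-0.4859 + 0.0232i)|11⟩

H⊗2 gives amp(|y⟩) = (1/2) Σ_x (−1)^(x·y) amp(|x⟩), where x·y is the number of positions in which both x and y have a 1.
|00⟩: (-0.9986 + (-0.02678 - 0.04639i))/2 = (-0.5127 - 0.0232i)
|01⟩: (-0.9986 + (-0.02678 - 0.04639i))/2 = (-0.5127 - 0.0232i)
|10⟩: (-0.9986 - (-0.02678 - 0.04639i))/2 = (-0.4859 + 0.0232i)
|11⟩: (-0.9986 - (-0.02678 - 0.04639i))/2 = (-0.4859 + 0.0232i)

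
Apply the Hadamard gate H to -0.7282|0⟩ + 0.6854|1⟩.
-0.03026|0⟩ - 0.9996|1⟩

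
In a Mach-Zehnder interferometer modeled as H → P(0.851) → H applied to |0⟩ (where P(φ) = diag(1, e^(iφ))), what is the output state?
(0.8296 + 0.376i)|0⟩ + (0.1704 - 0.376i)|1⟩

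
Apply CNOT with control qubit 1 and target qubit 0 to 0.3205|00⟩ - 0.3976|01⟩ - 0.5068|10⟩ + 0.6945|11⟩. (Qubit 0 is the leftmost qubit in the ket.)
0.3205|00⟩ + 0.6945|01⟩ - 0.5068|10⟩ - 0.3976|11⟩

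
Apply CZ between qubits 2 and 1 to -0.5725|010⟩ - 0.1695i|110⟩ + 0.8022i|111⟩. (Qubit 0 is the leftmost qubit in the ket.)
-0.5725|010⟩ - 0.1695i|110⟩ - 0.8022i|111⟩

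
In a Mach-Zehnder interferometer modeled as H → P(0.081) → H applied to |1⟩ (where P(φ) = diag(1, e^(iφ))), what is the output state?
(0.001639 - 0.04046i)|0⟩ + (0.9984 + 0.04046i)|1⟩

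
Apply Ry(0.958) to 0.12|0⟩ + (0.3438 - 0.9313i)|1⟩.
(-0.05196 + 0.4292i)|0⟩ + (0.3604 - 0.8265i)|1⟩

Ry(0.958) = [[cos(θ/2), −sin(θ/2)], [sin(θ/2), cos(θ/2)]]; θ = 0.958, cos(θ/2) ≈ 0.887456, sin(θ/2) ≈ 0.460892.
With a = amp(|0⟩) = 0.12 and b = amp(|1⟩) = (0.3438 - 0.9313i):
new amp(|0⟩) = (0.887456)·a + (-0.460892)·b = (-0.05196 + 0.4292i)
new amp(|1⟩) = (0.460892)·a + (0.887456)·b = (0.3604 - 0.8265i)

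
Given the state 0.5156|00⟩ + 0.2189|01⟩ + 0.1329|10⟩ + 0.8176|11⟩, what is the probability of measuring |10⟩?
0.01766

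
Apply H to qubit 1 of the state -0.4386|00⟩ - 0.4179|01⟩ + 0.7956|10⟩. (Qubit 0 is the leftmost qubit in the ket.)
-0.6056|00⟩ - 0.01464|01⟩ + 0.5626|10⟩ + 0.5626|11⟩

H on qubit 1 mixes each pair of kets that differ only in qubit 1: amplitudes (a, b) of (|…0…⟩, |…1…⟩) become ((a + b)/√2, (a − b)/√2). Kets absent from the input have amplitude 0.
(|00⟩, |01⟩): (a, b) = (-0.4386, -0.4179) → (-0.6056, -0.01464)
(|10⟩, |11⟩): (a, b) = (0.7956, 0) → (0.5626, 0.5626)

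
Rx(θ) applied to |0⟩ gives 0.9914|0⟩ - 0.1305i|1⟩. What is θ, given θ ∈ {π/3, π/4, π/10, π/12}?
π/12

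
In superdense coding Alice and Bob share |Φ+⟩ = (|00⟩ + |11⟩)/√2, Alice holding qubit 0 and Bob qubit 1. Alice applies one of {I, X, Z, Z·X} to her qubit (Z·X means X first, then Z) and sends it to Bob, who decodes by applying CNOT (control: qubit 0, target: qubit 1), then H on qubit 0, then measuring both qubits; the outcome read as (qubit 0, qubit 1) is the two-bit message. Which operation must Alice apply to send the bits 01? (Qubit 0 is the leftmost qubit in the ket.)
X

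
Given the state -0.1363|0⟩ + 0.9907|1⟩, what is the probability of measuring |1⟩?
0.9815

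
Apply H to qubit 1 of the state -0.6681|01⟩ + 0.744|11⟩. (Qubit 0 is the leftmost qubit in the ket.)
-0.4724|00⟩ + 0.4724|01⟩ + 0.5261|10⟩ - 0.5261|11⟩

H on qubit 1 mixes each pair of kets that differ only in qubit 1: amplitudes (a, b) of (|…0…⟩, |…1…⟩) become ((a + b)/√2, (a − b)/√2). Kets absent from the input have amplitude 0.
(|00⟩, |01⟩): (a, b) = (0, -0.6681) → (-0.4724, 0.4724)
(|10⟩, |11⟩): (a, b) = (0, 0.744) → (0.5261, -0.5261)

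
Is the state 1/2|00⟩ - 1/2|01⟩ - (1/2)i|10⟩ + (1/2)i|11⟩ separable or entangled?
Separable

Writing the state as a|00⟩ + b|01⟩ + c|10⟩ + d|11⟩, it is a product state iff ad − bc = 0.
Here (a, b, c, d) = (1/2, -1/2, -(1/2)i, (1/2)i): ad − bc = (1/2)((1/2)i) − (-1/2)(-(1/2)i) = 0, so the state is separable.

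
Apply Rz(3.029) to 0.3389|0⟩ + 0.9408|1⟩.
(0.01907 - 0.3384i)|0⟩ + (0.05294 + 0.9393i)|1⟩

Rz(3.029) = [[e^(−iθ/2), 0], [0, e^(iθ/2)]] with e^(±iθ/2) = cos(θ/2) ± i·sin(θ/2); θ = 3.029, cos(θ/2) ≈ 0.0562666, sin(θ/2) ≈ 0.998416.
With a = amp(|0⟩) = 0.3389 and b = amp(|1⟩) = 0.9408:
new amp(|0⟩) = (0.0562666 - 0.998416i)·a = (0.01907 - 0.3384i)
new amp(|1⟩) = (0.0562666 + 0.998416i)·b = (0.05294 + 0.9393i)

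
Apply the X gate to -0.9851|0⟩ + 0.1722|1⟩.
0.1722|0⟩ - 0.9851|1⟩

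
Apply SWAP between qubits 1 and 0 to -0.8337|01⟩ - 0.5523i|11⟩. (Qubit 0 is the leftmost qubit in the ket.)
-0.8337|10⟩ - 0.5523i|11⟩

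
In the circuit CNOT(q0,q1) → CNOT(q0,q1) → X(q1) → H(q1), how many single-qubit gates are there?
2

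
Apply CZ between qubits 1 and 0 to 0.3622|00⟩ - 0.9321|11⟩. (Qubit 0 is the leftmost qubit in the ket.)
0.3622|00⟩ + 0.9321|11⟩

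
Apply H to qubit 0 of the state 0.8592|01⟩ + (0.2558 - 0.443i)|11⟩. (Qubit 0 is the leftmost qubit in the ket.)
(0.7884 - 0.3132i)|01⟩ + (0.4267 + 0.3132i)|11⟩

H on qubit 0 mixes each pair of kets that differ only in qubit 0: amplitudes (a, b) of (|…0…⟩, |…1…⟩) become ((a + b)/√2, (a − b)/√2). Kets absent from the input have amplitude 0.
(|01⟩, |11⟩): (a, b) = (0.8592, (0.2558 - 0.443i)) → ((0.7884 - 0.3132i), (0.4267 + 0.3132i))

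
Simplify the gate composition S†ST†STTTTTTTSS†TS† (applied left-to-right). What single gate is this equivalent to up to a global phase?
T†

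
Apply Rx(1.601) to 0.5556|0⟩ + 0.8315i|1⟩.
0.9837|0⟩ + 0.1803i|1⟩

Rx(1.601) = [[cos(θ/2), −i·sin(θ/2)], [−i·sin(θ/2), cos(θ/2)]]; θ = 1.601, cos(θ/2) ≈ 0.696348, sin(θ/2) ≈ 0.717704.
With a = amp(|0⟩) = 0.5556 and b = amp(|1⟩) = 0.8315i:
new amp(|0⟩) = (0.696348)·a + (-0.717704i)·b = 0.9837
new amp(|1⟩) = (-0.717704i)·a + (0.696348)·b = 0.1803i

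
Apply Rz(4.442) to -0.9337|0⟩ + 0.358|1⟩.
(0.5652 + 0.7432i)|0⟩ + (-0.2167 + 0.285i)|1⟩

Rz(4.442) = [[e^(−iθ/2), 0], [0, e^(iθ/2)]] with e^(±iθ/2) = cos(θ/2) ± i·sin(θ/2); θ = 4.442, cos(θ/2) ≈ -0.605349, sin(θ/2) ≈ 0.795961.
With a = amp(|0⟩) = -0.9337 and b = amp(|1⟩) = 0.358:
new amp(|0⟩) = (-0.605349 - 0.795961i)·a = (0.5652 + 0.7432i)
new amp(|1⟩) = (-0.605349 + 0.795961i)·b = (-0.2167 + 0.285i)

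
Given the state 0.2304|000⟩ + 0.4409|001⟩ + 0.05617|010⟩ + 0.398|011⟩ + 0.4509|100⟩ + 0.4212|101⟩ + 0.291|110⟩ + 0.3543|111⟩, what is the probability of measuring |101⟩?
0.1774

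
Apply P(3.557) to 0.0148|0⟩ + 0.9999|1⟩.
0.0148|0⟩ + (-0.9149 - 0.4035i)|1⟩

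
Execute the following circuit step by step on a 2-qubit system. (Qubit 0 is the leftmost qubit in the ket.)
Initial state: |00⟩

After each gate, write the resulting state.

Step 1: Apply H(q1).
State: 1/√2|00⟩ + 1/√2|01⟩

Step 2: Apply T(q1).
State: 1/√2|00⟩ + (1/2 + (1/2)i)|01⟩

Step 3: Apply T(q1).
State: 1/√2|00⟩ + (1/√2)i|01⟩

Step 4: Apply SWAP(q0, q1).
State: 1/√2|00⟩ + (1/√2)i|10⟩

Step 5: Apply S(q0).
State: 1/√2|00⟩ - 1/√2|10⟩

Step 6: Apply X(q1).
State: 1/√2|01⟩ - 1/√2|11⟩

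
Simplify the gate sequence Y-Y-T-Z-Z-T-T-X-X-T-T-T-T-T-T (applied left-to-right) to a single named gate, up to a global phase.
T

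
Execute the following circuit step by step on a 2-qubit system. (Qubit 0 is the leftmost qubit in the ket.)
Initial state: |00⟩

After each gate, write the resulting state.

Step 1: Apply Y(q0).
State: i|10⟩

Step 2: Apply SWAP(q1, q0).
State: i|01⟩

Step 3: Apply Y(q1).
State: |00⟩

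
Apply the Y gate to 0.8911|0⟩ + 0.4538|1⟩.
-0.4538i|0⟩ + 0.8911i|1⟩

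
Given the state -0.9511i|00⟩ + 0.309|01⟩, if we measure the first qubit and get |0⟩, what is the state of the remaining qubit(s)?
-0.9511i|0⟩ + 0.309|1⟩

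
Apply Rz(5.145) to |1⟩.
(-0.8424 + 0.5389i)|1⟩

Rz(5.145) = [[e^(−iθ/2), 0], [0, e^(iθ/2)]] with e^(±iθ/2) = cos(θ/2) ± i·sin(θ/2); θ = 5.145, cos(θ/2) ≈ -0.84239, sin(θ/2) ≈ 0.538868.
With a = amp(|0⟩) = 0 and b = amp(|1⟩) = 1:
new amp(|0⟩) = (-0.84239 - 0.538868i)·a = 0
new amp(|1⟩) = (-0.84239 + 0.538868i)·b = (-0.8424 + 0.5389i)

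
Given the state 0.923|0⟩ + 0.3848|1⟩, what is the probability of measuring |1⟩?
0.1481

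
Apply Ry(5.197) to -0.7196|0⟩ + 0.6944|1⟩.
0.2572|0⟩ - 0.9664|1⟩

Ry(5.197) = [[cos(θ/2), −sin(θ/2)], [sin(θ/2), cos(θ/2)]]; θ = 5.197, cos(θ/2) ≈ -0.856115, sin(θ/2) ≈ 0.516786.
With a = amp(|0⟩) = -0.7196 and b = amp(|1⟩) = 0.6944:
new amp(|0⟩) = (-0.856115)·a + (-0.516786)·b = 0.2572
new amp(|1⟩) = (0.516786)·a + (-0.856115)·b = -0.9664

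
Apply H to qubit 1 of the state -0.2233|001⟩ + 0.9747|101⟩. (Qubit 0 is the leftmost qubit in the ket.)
-0.1579|001⟩ - 0.1579|011⟩ + 0.6892|101⟩ + 0.6892|111⟩

H on qubit 1 mixes each pair of kets that differ only in qubit 1: amplitudes (a, b) of (|…0…⟩, |…1…⟩) become ((a + b)/√2, (a − b)/√2). Kets absent from the input have amplitude 0.
(|001⟩, |011⟩): (a, b) = (-0.2233, 0) → (-0.1579, -0.1579)
(|101⟩, |111⟩): (a, b) = (0.9747, 0) → (0.6892, 0.6892)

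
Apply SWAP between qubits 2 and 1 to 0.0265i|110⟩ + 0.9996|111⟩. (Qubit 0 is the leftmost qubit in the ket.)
0.0265i|101⟩ + 0.9996|111⟩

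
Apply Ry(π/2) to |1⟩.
-1/√2|0⟩ + 1/√2|1⟩

Ry(π/2) = [[cos(θ/2), −sin(θ/2)], [sin(θ/2), cos(θ/2)]]; θ = π/2, cos(θ/2) ≈ 0.707107, sin(θ/2) ≈ 0.707107.
With a = amp(|0⟩) = 0 and b = amp(|1⟩) = 1:
new amp(|0⟩) = (0.707107)·a + (-0.707107)·b = -1/√2
new amp(|1⟩) = (0.707107)·a + (0.707107)·b = 1/√2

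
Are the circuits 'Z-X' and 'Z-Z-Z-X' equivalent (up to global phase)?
Yes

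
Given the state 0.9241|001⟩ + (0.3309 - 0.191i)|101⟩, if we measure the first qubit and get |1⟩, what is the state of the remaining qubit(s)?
(0.8661 - 0.4999i)|01⟩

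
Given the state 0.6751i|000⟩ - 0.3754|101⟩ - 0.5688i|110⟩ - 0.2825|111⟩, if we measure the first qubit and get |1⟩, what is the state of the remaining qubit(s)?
-0.5088|01⟩ - 0.771i|10⟩ - 0.3829|11⟩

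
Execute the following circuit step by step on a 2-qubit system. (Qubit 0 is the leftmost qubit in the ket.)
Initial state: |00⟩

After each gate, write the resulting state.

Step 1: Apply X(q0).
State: |10⟩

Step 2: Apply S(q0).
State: i|10⟩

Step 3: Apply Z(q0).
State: -i|10⟩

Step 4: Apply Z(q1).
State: -i|10⟩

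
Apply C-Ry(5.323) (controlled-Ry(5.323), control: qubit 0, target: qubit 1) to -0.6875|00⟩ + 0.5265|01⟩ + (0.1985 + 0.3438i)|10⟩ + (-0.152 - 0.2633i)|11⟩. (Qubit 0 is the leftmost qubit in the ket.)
-0.6875|00⟩ + 0.5265|01⟩ + (-0.1059 - 0.1833i)|10⟩ + (0.2265 + 0.3923i)|11⟩

C-Ry(5.323) leaves the control-|0⟩ kets |00⟩, |01⟩ unchanged and applies Ry(5.323) to qubit 1 on the control-|1⟩ pair (|10⟩, |11⟩).
Ry(5.323) = [[cos(θ/2), −sin(θ/2)], [sin(θ/2), cos(θ/2)]]; θ = 5.323, cos(θ/2) ≈ -0.886952, sin(θ/2) ≈ 0.461861.
With a = amp(|10⟩) = (0.1985 + 0.3438i) and b = amp(|11⟩) = (-0.152 - 0.2633i):
new amp(|10⟩) = (-0.886952)·a + (-0.461861)·b = (-0.1059 - 0.1833i)
new amp(|11⟩) = (0.461861)·a + (-0.886952)·b = (0.2265 + 0.3923i)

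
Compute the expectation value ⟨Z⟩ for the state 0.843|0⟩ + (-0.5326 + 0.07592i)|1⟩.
0.4212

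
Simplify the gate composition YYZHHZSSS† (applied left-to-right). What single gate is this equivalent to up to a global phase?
S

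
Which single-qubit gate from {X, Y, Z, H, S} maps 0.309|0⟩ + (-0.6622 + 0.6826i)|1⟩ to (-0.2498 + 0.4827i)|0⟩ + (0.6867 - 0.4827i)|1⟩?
H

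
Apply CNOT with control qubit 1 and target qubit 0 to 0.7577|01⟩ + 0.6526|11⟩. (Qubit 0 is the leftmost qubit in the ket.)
0.6526|01⟩ + 0.7577|11⟩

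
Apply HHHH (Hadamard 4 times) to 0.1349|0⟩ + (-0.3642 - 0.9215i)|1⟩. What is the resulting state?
0.1349|0⟩ + (-0.3642 - 0.9215i)|1⟩

H² = I, so an even number of Hadamards cancels: H^4 = I and the state is unchanged.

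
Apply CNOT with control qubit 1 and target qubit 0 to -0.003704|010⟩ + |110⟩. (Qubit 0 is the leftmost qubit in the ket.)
|010⟩ - 0.003704|110⟩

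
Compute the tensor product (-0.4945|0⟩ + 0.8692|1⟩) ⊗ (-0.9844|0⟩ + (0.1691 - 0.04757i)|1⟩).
0.4868|00⟩ + (-0.08362 + 0.02352i)|01⟩ - 0.8556|10⟩ + (0.147 - 0.04135i)|11⟩

amp(|b₁b₂…⟩) = product of the factor amplitudes for bits b₁, b₂, …; only kets whose every factor amplitude is nonzero survive.
|00⟩: (-0.4945)(-0.9844) = 0.4868
|01⟩: (-0.4945)(0.1691 - 0.04757i) = (-0.08362 + 0.02352i)
|10⟩: (0.8692)(-0.9844) = -0.8556
|11⟩: (0.8692)(0.1691 - 0.04757i) = (0.147 - 0.04135i)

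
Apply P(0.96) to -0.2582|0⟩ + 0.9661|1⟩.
-0.2582|0⟩ + (0.5541 + 0.7914i)|1⟩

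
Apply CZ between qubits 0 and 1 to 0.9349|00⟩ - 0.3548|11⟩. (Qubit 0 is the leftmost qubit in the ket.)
0.9349|00⟩ + 0.3548|11⟩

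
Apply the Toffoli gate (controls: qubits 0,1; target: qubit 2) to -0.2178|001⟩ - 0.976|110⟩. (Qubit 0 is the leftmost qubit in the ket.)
-0.2178|001⟩ - 0.976|111⟩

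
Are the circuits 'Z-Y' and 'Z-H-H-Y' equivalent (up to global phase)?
Yes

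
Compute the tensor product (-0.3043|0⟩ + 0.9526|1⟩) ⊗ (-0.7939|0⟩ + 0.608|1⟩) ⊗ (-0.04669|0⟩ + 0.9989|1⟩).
-0.01128|000⟩ + 0.2413|001⟩ + 0.008638|010⟩ - 0.1848|011⟩ + 0.03531|100⟩ - 0.7554|101⟩ - 0.02704|110⟩ + 0.5785|111⟩

amp(|b₁b₂…⟩) = product of the factor amplitudes for bits b₁, b₂, …; only kets whose every factor amplitude is nonzero survive.
|000⟩: (-0.3043)(-0.7939)(-0.04669) = -0.01128
|001⟩: (-0.3043)(-0.7939)(0.9989) = 0.2413
|010⟩: (-0.3043)(0.608)(-0.04669) = 0.008638
|011⟩: (-0.3043)(0.608)(0.9989) = -0.1848
|100⟩: (0.9526)(-0.7939)(-0.04669) = 0.03531
|101⟩: (0.9526)(-0.7939)(0.9989) = -0.7554
|110⟩: (0.9526)(0.608)(-0.04669) = -0.02704
|111⟩: (0.9526)(0.608)(0.9989) = 0.5785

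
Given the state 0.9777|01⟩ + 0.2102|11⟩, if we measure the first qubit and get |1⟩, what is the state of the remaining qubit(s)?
|1⟩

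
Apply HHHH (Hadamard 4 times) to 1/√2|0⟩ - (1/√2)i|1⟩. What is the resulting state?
1/√2|0⟩ - (1/√2)i|1⟩

H² = I, so an even number of Hadamards cancels: H^4 = I and the state is unchanged.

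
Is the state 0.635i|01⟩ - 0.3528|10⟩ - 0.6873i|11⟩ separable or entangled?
Entangled

Writing the state as a|00⟩ + b|01⟩ + c|10⟩ + d|11⟩, it is a product state iff ad − bc = 0.
Here (a, b, c, d) = (0, 0.635i, -0.3528, -0.6873i): ad − bc = (0)(-0.6873i) − (0.635i)(-0.3528) = 0.224i ≠ 0, so the state is entangled.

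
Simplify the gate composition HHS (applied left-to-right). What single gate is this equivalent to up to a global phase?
S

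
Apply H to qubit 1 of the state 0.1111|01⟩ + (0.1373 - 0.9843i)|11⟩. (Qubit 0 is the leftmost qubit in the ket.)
0.07856|00⟩ - 0.07856|01⟩ + (0.09709 - 0.696i)|10⟩ + (-0.09709 + 0.696i)|11⟩

H on qubit 1 mixes each pair of kets that differ only in qubit 1: amplitudes (a, b) of (|…0…⟩, |…1…⟩) become ((a + b)/√2, (a − b)/√2). Kets absent from the input have amplitude 0.
(|00⟩, |01⟩): (a, b) = (0, 0.1111) → (0.07856, -0.07856)
(|10⟩, |11⟩): (a, b) = (0, (0.1373 - 0.9843i)) → ((0.09709 - 0.696i), (-0.09709 + 0.696i))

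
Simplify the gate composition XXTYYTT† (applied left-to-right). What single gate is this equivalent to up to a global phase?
T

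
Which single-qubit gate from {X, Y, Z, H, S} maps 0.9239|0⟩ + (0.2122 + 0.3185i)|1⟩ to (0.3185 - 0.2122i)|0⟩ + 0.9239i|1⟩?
Y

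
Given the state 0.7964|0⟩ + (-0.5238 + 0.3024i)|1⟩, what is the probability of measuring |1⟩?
0.3658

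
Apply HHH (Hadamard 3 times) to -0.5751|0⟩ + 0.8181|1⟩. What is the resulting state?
0.1718|0⟩ - 0.9851|1⟩

H² = I, so H^3 = H: a single Hadamard. With (a, b) = (-0.5751, 0.8181), H gives ((a + b)/√2, (a − b)/√2) = (0.1718, -0.9851).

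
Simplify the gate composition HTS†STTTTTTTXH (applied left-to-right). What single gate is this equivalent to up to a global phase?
Z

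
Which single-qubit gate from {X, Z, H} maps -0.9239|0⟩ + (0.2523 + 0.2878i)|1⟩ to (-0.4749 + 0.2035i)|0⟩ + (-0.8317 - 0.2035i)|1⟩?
H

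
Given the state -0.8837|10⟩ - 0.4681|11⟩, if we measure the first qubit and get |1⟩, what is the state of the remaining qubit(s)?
-0.8837|0⟩ - 0.4681|1⟩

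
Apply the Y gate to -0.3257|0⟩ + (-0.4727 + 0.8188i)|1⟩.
(0.8188 + 0.4727i)|0⟩ - 0.3257i|1⟩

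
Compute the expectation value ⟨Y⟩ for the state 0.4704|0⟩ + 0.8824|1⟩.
0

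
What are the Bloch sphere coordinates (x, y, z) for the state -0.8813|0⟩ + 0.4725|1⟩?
(-0.8328, 0, 0.5534)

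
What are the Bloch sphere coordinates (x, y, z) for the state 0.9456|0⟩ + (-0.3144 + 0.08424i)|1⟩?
(-0.5946, 0.1593, 0.7882)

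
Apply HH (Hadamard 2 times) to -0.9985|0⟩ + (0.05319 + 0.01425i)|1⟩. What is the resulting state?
-0.9985|0⟩ + (0.05319 + 0.01425i)|1⟩

H² = I, so an even number of Hadamards cancels: H^2 = I and the state is unchanged.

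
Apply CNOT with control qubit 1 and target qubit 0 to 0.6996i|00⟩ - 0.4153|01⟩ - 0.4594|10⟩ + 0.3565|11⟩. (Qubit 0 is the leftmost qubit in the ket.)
0.6996i|00⟩ + 0.3565|01⟩ - 0.4594|10⟩ - 0.4153|11⟩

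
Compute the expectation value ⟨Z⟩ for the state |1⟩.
-1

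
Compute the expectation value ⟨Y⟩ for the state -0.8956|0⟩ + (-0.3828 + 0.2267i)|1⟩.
-0.4061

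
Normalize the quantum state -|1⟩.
-|1⟩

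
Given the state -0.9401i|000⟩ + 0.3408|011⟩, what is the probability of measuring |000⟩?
0.8838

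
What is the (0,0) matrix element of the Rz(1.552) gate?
(0.7137 - 0.7004i)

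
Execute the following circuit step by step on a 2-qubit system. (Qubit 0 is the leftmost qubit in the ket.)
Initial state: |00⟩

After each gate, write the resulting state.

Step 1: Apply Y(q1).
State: i|01⟩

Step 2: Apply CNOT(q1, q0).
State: i|11⟩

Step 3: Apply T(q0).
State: (-1/√2 + (1/√2)i)|11⟩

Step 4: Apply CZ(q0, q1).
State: (1/√2 - (1/√2)i)|11⟩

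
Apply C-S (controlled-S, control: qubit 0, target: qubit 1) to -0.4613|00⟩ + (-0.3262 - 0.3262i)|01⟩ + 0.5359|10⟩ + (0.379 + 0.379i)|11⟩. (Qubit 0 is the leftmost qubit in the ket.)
-0.4613|00⟩ + (-0.3262 - 0.3262i)|01⟩ + 0.5359|10⟩ + (-0.379 + 0.379i)|11⟩

C-S leaves the control-|0⟩ kets |00⟩, |01⟩ unchanged and applies S to qubit 1 on the control-|1⟩ pair (|10⟩, |11⟩).
S = [[1, 0], [0, i]].
With a = amp(|10⟩) = 0.5359 and b = amp(|11⟩) = (0.379 + 0.379i):
new amp(|10⟩) = (1)·a = 0.5359
new amp(|11⟩) = (i)·b = (-0.379 + 0.379i)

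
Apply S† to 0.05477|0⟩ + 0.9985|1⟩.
0.05477|0⟩ - 0.9985i|1⟩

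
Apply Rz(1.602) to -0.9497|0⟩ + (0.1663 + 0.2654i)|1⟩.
(-0.661 + 0.6819i)|0⟩ + (-0.07483 + 0.3041i)|1⟩

Rz(1.602) = [[e^(−iθ/2), 0], [0, e^(iθ/2)]] with e^(±iθ/2) = cos(θ/2) ± i·sin(θ/2); θ = 1.602, cos(θ/2) ≈ 0.695989, sin(θ/2) ≈ 0.718052.
With a = amp(|0⟩) = -0.9497 and b = amp(|1⟩) = (0.1663 + 0.2654i):
new amp(|0⟩) = (0.695989 - 0.718052i)·a = (-0.661 + 0.6819i)
new amp(|1⟩) = (0.695989 + 0.718052i)·b = (-0.07483 + 0.3041i)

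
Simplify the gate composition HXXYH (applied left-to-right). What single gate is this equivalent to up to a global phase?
Y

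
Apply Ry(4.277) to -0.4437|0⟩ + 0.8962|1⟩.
-0.517|0⟩ - 0.856|1⟩

Ry(4.277) = [[cos(θ/2), −sin(θ/2)], [sin(θ/2), cos(θ/2)]]; θ = 4.277, cos(θ/2) ≈ -0.537697, sin(θ/2) ≈ 0.843138.
With a = amp(|0⟩) = -0.4437 and b = amp(|1⟩) = 0.8962:
new amp(|0⟩) = (-0.537697)·a + (-0.843138)·b = -0.517
new amp(|1⟩) = (0.843138)·a + (-0.537697)·b = -0.856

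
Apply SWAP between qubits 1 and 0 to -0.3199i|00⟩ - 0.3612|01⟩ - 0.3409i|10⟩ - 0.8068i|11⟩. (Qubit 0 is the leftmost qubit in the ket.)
-0.3199i|00⟩ - 0.3409i|01⟩ - 0.3612|10⟩ - 0.8068i|11⟩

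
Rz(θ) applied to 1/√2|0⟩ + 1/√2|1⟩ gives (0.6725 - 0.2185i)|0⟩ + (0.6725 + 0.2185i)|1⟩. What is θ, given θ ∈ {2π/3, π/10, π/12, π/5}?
π/5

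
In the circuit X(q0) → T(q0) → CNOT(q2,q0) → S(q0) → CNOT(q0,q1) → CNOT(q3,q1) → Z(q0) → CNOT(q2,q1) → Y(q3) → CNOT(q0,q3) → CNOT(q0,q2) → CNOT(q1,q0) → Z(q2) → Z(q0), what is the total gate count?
14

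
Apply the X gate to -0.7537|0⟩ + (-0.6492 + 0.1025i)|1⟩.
(-0.6492 + 0.1025i)|0⟩ - 0.7537|1⟩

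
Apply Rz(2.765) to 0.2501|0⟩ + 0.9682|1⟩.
(0.04682 - 0.2457i)|0⟩ + (0.1812 + 0.9511i)|1⟩

Rz(2.765) = [[e^(−iθ/2), 0], [0, e^(iθ/2)]] with e^(±iθ/2) = cos(θ/2) ± i·sin(θ/2); θ = 2.765, cos(θ/2) ≈ 0.187186, sin(θ/2) ≈ 0.982325.
With a = amp(|0⟩) = 0.2501 and b = amp(|1⟩) = 0.9682:
new amp(|0⟩) = (0.187186 - 0.982325i)·a = (0.04682 - 0.2457i)
new amp(|1⟩) = (0.187186 + 0.982325i)·b = (0.1812 + 0.9511i)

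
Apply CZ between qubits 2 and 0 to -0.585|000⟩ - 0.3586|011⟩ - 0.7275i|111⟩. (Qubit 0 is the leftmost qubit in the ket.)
-0.585|000⟩ - 0.3586|011⟩ + 0.7275i|111⟩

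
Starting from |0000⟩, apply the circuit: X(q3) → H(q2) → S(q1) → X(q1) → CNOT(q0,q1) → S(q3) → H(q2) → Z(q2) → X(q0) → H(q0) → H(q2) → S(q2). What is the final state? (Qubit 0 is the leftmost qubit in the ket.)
(1/2)i|0101⟩ - 1/2|0111⟩ - (1/2)i|1101⟩ + 1/2|1111⟩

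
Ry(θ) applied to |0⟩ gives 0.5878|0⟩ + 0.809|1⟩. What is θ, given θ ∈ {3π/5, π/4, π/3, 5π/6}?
3π/5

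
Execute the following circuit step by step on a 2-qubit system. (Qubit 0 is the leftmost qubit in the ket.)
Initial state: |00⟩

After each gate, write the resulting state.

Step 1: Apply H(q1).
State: 1/√2|00⟩ + 1/√2|01⟩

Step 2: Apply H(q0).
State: 1/2|00⟩ + 1/2|01⟩ + 1/2|10⟩ + 1/2|11⟩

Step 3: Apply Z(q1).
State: 1/2|00⟩ - 1/2|01⟩ + 1/2|10⟩ - 1/2|11⟩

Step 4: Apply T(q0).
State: 1/2|00⟩ - 1/2|01⟩ + (1/√8 + (1/√8)i)|10⟩ + (-1/√8 - (1/√8)i)|11⟩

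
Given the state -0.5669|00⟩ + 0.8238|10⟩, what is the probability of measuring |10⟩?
0.6786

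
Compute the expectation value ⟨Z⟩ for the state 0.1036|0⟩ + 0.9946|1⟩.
-0.9785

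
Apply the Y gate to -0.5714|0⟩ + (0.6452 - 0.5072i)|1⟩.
(-0.5072 - 0.6452i)|0⟩ - 0.5714i|1⟩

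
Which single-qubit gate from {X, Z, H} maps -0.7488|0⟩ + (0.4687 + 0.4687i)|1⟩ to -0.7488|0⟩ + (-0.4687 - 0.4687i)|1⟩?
Z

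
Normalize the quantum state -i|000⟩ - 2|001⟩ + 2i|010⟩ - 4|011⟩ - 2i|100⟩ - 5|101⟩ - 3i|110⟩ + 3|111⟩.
-0.1179i|000⟩ - 0.2357|001⟩ + 0.2357i|010⟩ - 0.4714|011⟩ - 0.2357i|100⟩ - 0.5893|101⟩ - (1/√8)i|110⟩ + 1/√8|111⟩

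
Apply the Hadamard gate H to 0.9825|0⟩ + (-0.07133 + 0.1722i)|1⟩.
(0.6443 + 0.1218i)|0⟩ + (0.7452 - 0.1218i)|1⟩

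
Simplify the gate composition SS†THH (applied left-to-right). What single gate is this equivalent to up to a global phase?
T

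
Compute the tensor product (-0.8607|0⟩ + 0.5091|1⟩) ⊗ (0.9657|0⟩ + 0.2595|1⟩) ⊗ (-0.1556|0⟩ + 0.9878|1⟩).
0.1293|000⟩ - 0.821|001⟩ + 0.03475|010⟩ - 0.2206|011⟩ - 0.0765|100⟩ + 0.4856|101⟩ - 0.02056|110⟩ + 0.1305|111⟩

amp(|b₁b₂…⟩) = product of the factor amplitudes for bits b₁, b₂, …; only kets whose every factor amplitude is nonzero survive.
|000⟩: (-0.8607)(0.9657)(-0.1556) = 0.1293
|001⟩: (-0.8607)(0.9657)(0.9878) = -0.821
|010⟩: (-0.8607)(0.2595)(-0.1556) = 0.03475
|011⟩: (-0.8607)(0.2595)(0.9878) = -0.2206
|100⟩: (0.5091)(0.9657)(-0.1556) = -0.0765
|101⟩: (0.5091)(0.9657)(0.9878) = 0.4856
|110⟩: (0.5091)(0.2595)(-0.1556) = -0.02056
|111⟩: (0.5091)(0.2595)(0.9878) = 0.1305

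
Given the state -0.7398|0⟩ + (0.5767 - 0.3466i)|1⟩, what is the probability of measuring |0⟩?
0.5473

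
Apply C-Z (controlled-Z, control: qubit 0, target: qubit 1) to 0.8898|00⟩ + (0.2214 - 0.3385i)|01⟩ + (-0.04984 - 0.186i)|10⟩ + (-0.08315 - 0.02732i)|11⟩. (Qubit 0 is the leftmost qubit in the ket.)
0.8898|00⟩ + (0.2214 - 0.3385i)|01⟩ + (-0.04984 - 0.186i)|10⟩ + (0.08315 + 0.02732i)|11⟩

C-Z leaves the control-|0⟩ kets |00⟩, |01⟩ unchanged and applies Z to qubit 1 on the control-|1⟩ pair (|10⟩, |11⟩).
Z = [[1, 0], [0, -1]].
With a = amp(|10⟩) = (-0.04984 - 0.186i) and b = amp(|11⟩) = (-0.08315 - 0.02732i):
new amp(|10⟩) = (1)·a = (-0.04984 - 0.186i)
new amp(|11⟩) = (-1)·b = (0.08315 + 0.02732i)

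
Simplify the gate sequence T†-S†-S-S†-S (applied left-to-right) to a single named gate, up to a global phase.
T†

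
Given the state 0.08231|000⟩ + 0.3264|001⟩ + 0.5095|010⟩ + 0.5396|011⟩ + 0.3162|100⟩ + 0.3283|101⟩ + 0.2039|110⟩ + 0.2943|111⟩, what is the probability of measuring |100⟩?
0.09998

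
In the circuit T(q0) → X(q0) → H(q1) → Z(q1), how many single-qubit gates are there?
4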